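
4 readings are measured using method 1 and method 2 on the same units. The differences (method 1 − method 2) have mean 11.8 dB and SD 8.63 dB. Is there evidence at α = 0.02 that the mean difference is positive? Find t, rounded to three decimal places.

2.735

H0: μ_d = 0; H1: μ_d > 0 (paired t-test on the differences, right-tailed).
t = d̄/(s_d/√n) = 11.8/(8.63/√4) = 2.735
df = n − 1 = 3
p-value = P(T ≥ 2.735) ≈ 0.036
Since p ≈ 0.036 > α = 0.02, fail to reject H0; the evidence is not statistically significant.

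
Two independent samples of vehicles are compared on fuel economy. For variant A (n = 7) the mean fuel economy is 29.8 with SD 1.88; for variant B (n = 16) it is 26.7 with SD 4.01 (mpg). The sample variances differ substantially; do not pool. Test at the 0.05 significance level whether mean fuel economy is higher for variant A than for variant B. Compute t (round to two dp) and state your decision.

t = 2.52; reject H0

Let group 1 = variant A, group 2 = variant B. H0: μ_1 = μ_2; H1: μ_1 > μ_2 (Welch's two-sample t-test, right-tailed).
t = (x̄_1 − x̄_2)/√(s_1²/n_1 + s_2²/n_2) = (29.8 − 26.7)/√(1.88²/7 + 4.01²/16) = 2.52
Welch–Satterthwaite df ≈ 20.76
p-value = P(T ≥ 2.52) ≈ 0.010
Since p ≈ 0.010 < α = 0.05, reject H0; the evidence is statistically significant.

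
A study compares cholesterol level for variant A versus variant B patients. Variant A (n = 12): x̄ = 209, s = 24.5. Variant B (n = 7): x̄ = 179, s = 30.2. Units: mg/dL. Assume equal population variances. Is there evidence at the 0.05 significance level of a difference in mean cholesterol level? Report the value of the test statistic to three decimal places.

Let group 1 = variant A, group 2 = variant B. H0: μ_1 = μ_2; H1: μ_1 ≠ μ_2 (two-sample pooled-variance t-test, two-sided).
s_p² = [(12−1)·24.5² + (7−1)·30.2²]/(12+7−2) = 710.294
t = (209 − 179)/√[710.294·(1/12 + 1/7)] = 2.367
df = n₁ + n₂ − 2 = 17
Two-sided p-value ≈ 0.030
Since p ≈ 0.030 < α = 0.05, reject H0; the evidence is statistically significant.

2.367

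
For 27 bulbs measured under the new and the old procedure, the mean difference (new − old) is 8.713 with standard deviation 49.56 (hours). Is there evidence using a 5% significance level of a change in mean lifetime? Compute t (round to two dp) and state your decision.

t = 0.91; fail to reject H0

H0: μ_d = 0; H1: μ_d ≠ 0 (paired t-test on the differences, two-sided).
t = d̄/(s_d/√n) = 8.713/(49.56/√27) = 0.91
df = n − 1 = 26
Two-sided p-value ≈ 0.369
Since p ≈ 0.369 > α = 0.05, fail to reject H0; the data do not provide sufficient evidence against H0.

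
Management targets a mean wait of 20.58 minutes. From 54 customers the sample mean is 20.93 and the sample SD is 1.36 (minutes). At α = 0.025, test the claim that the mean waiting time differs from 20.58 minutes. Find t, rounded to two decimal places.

H0: μ = 20.58; H1: μ ≠ 20.58 (one-sample t-test, two-sided).
t = (x̄ − μ₀)/(s/√n) = (20.93 − 20.58)/(1.36/√54) = 1.89
df = n − 1 = 53
Two-sided p-value ≈ 0.0641
Since p ≈ 0.0641 > α = 0.025, fail to reject H0; the evidence is not statistically significant.

1.89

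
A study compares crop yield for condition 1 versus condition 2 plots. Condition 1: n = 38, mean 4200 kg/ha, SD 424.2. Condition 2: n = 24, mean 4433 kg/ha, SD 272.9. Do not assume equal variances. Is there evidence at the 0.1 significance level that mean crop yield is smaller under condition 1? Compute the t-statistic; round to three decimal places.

-2.632

Let group 1 = condition 1, group 2 = condition 2. H0: μ_1 = μ_2; H1: μ_1 < μ_2 (Welch's two-sample t-test, left-tailed).
t = (x̄_1 − x̄_2)/√(s_1²/n_1 + s_2²/n_2) = (4200 − 4433)/√(424.2²/38 + 272.9²/24) = -2.632
Welch–Satterthwaite df ≈ 59.96
p-value = P(T ≤ -2.632) ≈ 0.005
Since p ≈ 0.005 < α = 0.1, reject H0; the evidence is statistically significant.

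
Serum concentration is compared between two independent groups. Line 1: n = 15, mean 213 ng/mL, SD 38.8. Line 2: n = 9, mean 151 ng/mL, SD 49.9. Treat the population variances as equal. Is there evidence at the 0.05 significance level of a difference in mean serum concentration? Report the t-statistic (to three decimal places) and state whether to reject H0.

t = 3.406; reject H0

Let group 1 = line 1, group 2 = line 2. H0: μ_1 = μ_2; H1: μ_1 ≠ μ_2 (two-sample pooled-variance t-test, two-sided).
s_p² = [(15−1)·38.8² + (9−1)·49.9²]/(15+9−2) = 1863.47
t = (213 − 151)/√[1863.47·(1/15 + 1/9)] = 3.406
df = n₁ + n₂ − 2 = 22
Two-sided p-value ≈ 0.003
Since p ≈ 0.003 < α = 0.05, reject H0; the evidence is statistically significant.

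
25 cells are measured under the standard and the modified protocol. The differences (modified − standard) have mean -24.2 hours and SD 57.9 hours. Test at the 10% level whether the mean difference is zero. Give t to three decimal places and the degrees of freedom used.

t = -2.090, df = 24

H0: μ_d = 0; H1: μ_d ≠ 0 (paired t-test on the differences, two-sided).
t = d̄/(s_d/√n) = -24.2/(57.9/√25) = -2.090
df = n − 1 = 24
Two-sided p-value ≈ 0.047
Since p ≈ 0.047 < α = 0.1, reject H0; the evidence is statistically significant.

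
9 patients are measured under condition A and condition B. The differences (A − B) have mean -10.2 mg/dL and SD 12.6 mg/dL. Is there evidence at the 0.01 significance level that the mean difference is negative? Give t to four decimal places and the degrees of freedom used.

t = -2.4286, df = 8

H0: μ_d = 0; H1: μ_d < 0 (paired t-test on the differences, left-tailed).
t = d̄/(s_d/√n) = -10.2/(12.6/√9) = -2.4286
df = n − 1 = 8
p-value = P(T ≤ -2.4286) ≈ 0.0206
Since p ≈ 0.0206 > α = 0.01, fail to reject H0; the evidence is not statistically significant.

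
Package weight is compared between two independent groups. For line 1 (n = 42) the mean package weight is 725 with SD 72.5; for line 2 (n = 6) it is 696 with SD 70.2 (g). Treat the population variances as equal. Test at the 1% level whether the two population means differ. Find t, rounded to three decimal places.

Let group 1 = line 1, group 2 = line 2. H0: μ_1 = μ_2; H1: μ_1 ≠ μ_2 (two-sample pooled-variance t-test, two-sided).
s_p² = [(42−1)·72.5² + (6−1)·70.2²]/(42+6−2) = 5220.57
t = (725 − 696)/√[5220.57·(1/42 + 1/6)] = 0.920
df = n₁ + n₂ − 2 = 46
Two-sided p-value ≈ 0.3626
Since p ≈ 0.3626 > α = 0.01, fail to reject H0; the evidence is not statistically significant.

0.920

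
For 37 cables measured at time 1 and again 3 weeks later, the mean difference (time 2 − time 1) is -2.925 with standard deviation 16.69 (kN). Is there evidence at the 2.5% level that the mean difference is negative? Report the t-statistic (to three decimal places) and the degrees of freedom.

H0: μ_d = 0; H1: μ_d < 0 (paired t-test on the differences, left-tailed).
t = d̄/(s_d/√n) = -2.925/(16.69/√37) = -1.066
df = n − 1 = 36
p-value = P(T ≤ -1.066) ≈ 0.1468
Since p ≈ 0.1468 > α = 0.025, fail to reject H0; the evidence is not statistically significant.

t = -1.066, df = 36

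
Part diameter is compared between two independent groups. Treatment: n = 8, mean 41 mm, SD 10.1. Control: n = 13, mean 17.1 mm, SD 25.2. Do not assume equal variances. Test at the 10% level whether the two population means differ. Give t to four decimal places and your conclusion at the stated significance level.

Let group 1 = treatment, group 2 = control. H0: μ_1 = μ_2; H1: μ_1 ≠ μ_2 (Welch's two-sample t-test, two-sided).
t = (x̄_1 − x̄_2)/√(s_1²/n_1 + s_2²/n_2) = (41 − 17.1)/√(10.1²/8 + 25.2²/13) = 3.0451
Welch–Satterthwaite df ≈ 17.09
Two-sided p-value ≈ 0.0073
Since p ≈ 0.0073 < α = 0.1, reject H0; the evidence is statistically significant.

t = 3.0451; reject H0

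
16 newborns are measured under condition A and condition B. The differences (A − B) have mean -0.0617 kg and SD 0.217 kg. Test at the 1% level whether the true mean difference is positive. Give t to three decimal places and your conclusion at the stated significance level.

t = -1.137; fail to reject H0

H0: μ_d = 0; H1: μ_d > 0 (paired t-test on the differences, right-tailed).
t = d̄/(s_d/√n) = -0.0617/(0.217/√16) = -1.137
df = n − 1 = 15
p-value = P(T ≥ -1.137) ≈ 0.8634
Since p ≈ 0.8634 > α = 0.01, fail to reject H0; the evidence is not statistically significant.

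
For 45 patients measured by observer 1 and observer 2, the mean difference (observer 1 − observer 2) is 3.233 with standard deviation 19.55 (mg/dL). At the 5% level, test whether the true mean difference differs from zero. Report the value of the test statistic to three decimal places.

H0: μ_d = 0; H1: μ_d ≠ 0 (paired t-test on the differences, two-sided).
t = d̄/(s_d/√n) = 3.233/(19.55/√45) = 1.109
df = n − 1 = 44
Two-sided p-value ≈ 0.2733
Since p ≈ 0.2733 > α = 0.05, fail to reject H0; the data do not provide sufficient evidence against H0.

1.109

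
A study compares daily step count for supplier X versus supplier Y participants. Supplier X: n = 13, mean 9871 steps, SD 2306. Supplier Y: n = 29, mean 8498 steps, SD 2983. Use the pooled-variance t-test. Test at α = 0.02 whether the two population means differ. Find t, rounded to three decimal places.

Let group 1 = supplier X, group 2 = supplier Y. H0: μ_1 = μ_2; H1: μ_1 ≠ μ_2 (two-sample pooled-variance t-test, two-sided).
s_p² = [(13−1)·2306² + (29−1)·2983²]/(13+29−2) = 7824090
t = (9871 − 8498)/√[7824090·(1/13 + 1/29)] = 1.471
df = n₁ + n₂ − 2 = 40
Two-sided p-value ≈ 0.149
Since p ≈ 0.149 > α = 0.02, fail to reject H0; the evidence is not statistically significant.

1.471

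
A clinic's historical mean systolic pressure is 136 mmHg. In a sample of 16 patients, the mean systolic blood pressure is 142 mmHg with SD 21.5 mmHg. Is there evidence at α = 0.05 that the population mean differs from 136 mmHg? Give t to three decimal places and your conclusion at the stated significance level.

H0: μ = 136; H1: μ ≠ 136 (one-sample t-test, two-sided).
t = (x̄ − μ₀)/(s/√n) = (142 − 136)/(21.5/√16) = 1.116
df = n − 1 = 15
Two-sided p-value ≈ 0.2819
Since p ≈ 0.2819 > α = 0.05, fail to reject H0; the evidence is not statistically significant.

t = 1.116; fail to reject H0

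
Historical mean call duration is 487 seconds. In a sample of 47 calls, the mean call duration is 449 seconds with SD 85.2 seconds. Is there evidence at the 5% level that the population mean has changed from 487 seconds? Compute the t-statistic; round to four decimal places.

H0: μ = 487; H1: μ ≠ 487 (one-sample t-test, two-sided).
t = (x̄ − μ₀)/(s/√n) = (449 − 487)/(85.2/√47) = -3.0577
df = n − 1 = 46
Two-sided p-value ≈ 0.0037
Since p ≈ 0.0037 < α = 0.05, reject H0; the evidence is statistically significant.

-3.0577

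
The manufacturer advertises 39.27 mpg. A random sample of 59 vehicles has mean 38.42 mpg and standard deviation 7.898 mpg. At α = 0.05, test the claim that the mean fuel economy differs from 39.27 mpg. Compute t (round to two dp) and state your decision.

t = -0.83; fail to reject H0

H0: μ = 39.27; H1: μ ≠ 39.27 (one-sample t-test, two-sided).
t = (x̄ − μ₀)/(s/√n) = (38.42 − 39.27)/(7.898/√59) = -0.83
df = n − 1 = 58
Two-sided p-value ≈ 0.4118
Since p ≈ 0.4118 > α = 0.05, fail to reject H0; the evidence is not statistically significant.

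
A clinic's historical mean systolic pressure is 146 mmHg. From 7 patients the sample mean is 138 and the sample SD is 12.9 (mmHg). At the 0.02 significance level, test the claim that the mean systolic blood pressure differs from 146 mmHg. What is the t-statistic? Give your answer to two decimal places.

H0: μ = 146; H1: μ ≠ 146 (one-sample t-test, two-sided).
t = (x̄ − μ₀)/(s/√n) = (138 − 146)/(12.9/√7) = -1.64
df = n − 1 = 6
Two-sided p-value ≈ 0.152
Since p ≈ 0.152 > α = 0.02, fail to reject H0; the evidence is not statistically significant.

-1.64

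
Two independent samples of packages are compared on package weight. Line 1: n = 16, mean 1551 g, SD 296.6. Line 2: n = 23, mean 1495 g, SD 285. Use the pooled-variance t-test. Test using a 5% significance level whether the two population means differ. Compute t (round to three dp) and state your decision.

Let group 1 = line 1, group 2 = line 2. H0: μ_1 = μ_2; H1: μ_1 ≠ μ_2 (two-sample pooled-variance t-test, two-sided).
s_p² = [(16−1)·296.6² + (23−1)·285²]/(16+23−2) = 83960.1
t = (1551 − 1495)/√[83960.1·(1/16 + 1/23)] = 0.594
df = n₁ + n₂ − 2 = 37
Two-sided p-value ≈ 0.5563
Since p ≈ 0.5563 > α = 0.05, fail to reject H0; the data do not provide sufficient evidence against H0.

t = 0.594; fail to reject H0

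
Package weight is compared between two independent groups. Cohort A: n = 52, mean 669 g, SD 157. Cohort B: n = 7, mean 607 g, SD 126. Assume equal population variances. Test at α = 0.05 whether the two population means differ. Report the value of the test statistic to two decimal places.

1.00

Let group 1 = cohort A, group 2 = cohort B. H0: μ_1 = μ_2; H1: μ_1 ≠ μ_2 (two-sample pooled-variance t-test, two-sided).
s_p² = [(52−1)·157² + (7−1)·126²]/(52+7−2) = 23725.5
t = (669 − 607)/√[23725.5·(1/52 + 1/7)] = 1.00
df = n₁ + n₂ − 2 = 57
Two-sided p-value ≈ 0.322
Since p ≈ 0.322 > α = 0.05, fail to reject H0; the data do not provide sufficient evidence against H0.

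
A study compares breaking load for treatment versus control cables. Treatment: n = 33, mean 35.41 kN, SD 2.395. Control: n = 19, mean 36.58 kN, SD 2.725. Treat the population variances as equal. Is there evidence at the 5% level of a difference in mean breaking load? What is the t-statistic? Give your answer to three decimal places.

-1.613

Let group 1 = treatment, group 2 = control. H0: μ_1 = μ_2; H1: μ_1 ≠ μ_2 (two-sample pooled-variance t-test, two-sided).
s_p² = [(33−1)·2.395² + (19−1)·2.725²]/(33+19−2) = 6.34428
t = (35.41 − 36.58)/√[6.34428·(1/33 + 1/19)] = -1.613
df = n₁ + n₂ − 2 = 50
Two-sided p-value ≈ 0.113
Since p ≈ 0.113 > α = 0.05, fail to reject H0; the data do not provide sufficient evidence against H0.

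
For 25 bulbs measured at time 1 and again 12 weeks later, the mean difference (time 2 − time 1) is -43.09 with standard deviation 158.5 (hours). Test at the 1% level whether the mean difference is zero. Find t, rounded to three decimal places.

H0: μ_d = 0; H1: μ_d ≠ 0 (paired t-test on the differences, two-sided).
t = d̄/(s_d/√n) = -43.09/(158.5/√25) = -1.359
df = n − 1 = 24
Two-sided p-value ≈ 0.1867
Since p ≈ 0.1867 > α = 0.01, fail to reject H0; the data do not provide sufficient evidence against H0.

-1.359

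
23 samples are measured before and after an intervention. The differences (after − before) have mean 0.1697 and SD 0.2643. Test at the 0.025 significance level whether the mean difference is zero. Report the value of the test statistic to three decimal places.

H0: μ_d = 0; H1: μ_d ≠ 0 (paired t-test on the differences, two-sided).
t = d̄/(s_d/√n) = 0.1697/(0.2643/√23) = 3.079
df = n − 1 = 22
Two-sided p-value ≈ 0.005
Since p ≈ 0.005 < α = 0.025, reject H0; the evidence is statistically significant.

3.079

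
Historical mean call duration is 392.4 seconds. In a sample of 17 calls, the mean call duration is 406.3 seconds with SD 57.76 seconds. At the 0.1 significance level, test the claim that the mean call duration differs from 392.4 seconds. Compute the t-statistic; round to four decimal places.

0.9922

H0: μ = 392.4; H1: μ ≠ 392.4 (one-sample t-test, two-sided).
t = (x̄ − μ₀)/(s/√n) = (406.3 − 392.4)/(57.76/√17) = 0.9922
df = n − 1 = 16
Two-sided p-value ≈ 0.336
Since p ≈ 0.336 > α = 0.1, fail to reject H0; the evidence is not statistically significant.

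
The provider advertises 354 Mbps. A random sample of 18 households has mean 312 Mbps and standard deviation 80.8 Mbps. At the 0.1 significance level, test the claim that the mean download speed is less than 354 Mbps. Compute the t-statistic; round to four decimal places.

-2.2053

H0: μ = 354; H1: μ < 354 (one-sample t-test, left-tailed).
t = (x̄ − μ₀)/(s/√n) = (312 − 354)/(80.8/√18) = -2.2053
df = n − 1 = 17
p-value = P(T ≤ -2.2053) ≈ 0.021
Since p ≈ 0.021 < α = 0.1, reject H0; the evidence is statistically significant.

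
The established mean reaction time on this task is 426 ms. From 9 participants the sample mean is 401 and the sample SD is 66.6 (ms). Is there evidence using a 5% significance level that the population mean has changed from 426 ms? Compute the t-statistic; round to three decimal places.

-1.126

H0: μ = 426; H1: μ ≠ 426 (one-sample t-test, two-sided).
t = (x̄ − μ₀)/(s/√n) = (401 − 426)/(66.6/√9) = -1.126
df = n − 1 = 8
Two-sided p-value ≈ 0.293
Since p ≈ 0.293 > α = 0.05, fail to reject H0; the evidence is not statistically significant.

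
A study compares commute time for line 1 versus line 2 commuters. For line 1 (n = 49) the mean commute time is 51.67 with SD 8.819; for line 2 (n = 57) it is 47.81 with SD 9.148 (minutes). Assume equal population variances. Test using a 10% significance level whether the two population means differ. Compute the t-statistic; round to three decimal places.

2.202

Let group 1 = line 1, group 2 = line 2. H0: μ_1 = μ_2; H1: μ_1 ≠ μ_2 (two-sample pooled-variance t-test, two-sided).
s_p² = [(49−1)·8.819² + (57−1)·9.148²]/(49+57−2) = 80.9577
t = (51.67 − 47.81)/√[80.9577·(1/49 + 1/57)] = 2.202
df = n₁ + n₂ − 2 = 104
Two-sided p-value ≈ 0.0299
Since p ≈ 0.0299 < α = 0.1, reject H0; the evidence is statistically significant.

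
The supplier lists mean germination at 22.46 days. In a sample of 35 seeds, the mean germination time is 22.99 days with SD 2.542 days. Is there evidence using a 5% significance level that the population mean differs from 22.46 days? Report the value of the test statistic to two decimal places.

1.23

H0: μ = 22.46; H1: μ ≠ 22.46 (one-sample t-test, two-sided).
t = (x̄ − μ₀)/(s/√n) = (22.99 − 22.46)/(2.542/√35) = 1.23
df = n − 1 = 34
Two-sided p-value ≈ 0.2259
Since p ≈ 0.2259 > α = 0.05, fail to reject H0; the evidence is not statistically significant.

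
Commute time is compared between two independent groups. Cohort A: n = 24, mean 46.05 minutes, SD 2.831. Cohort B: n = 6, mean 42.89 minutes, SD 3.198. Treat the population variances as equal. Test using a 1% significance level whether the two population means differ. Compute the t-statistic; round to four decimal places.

Let group 1 = cohort A, group 2 = cohort B. H0: μ_1 = μ_2; H1: μ_1 ≠ μ_2 (two-sample pooled-variance t-test, two-sided).
s_p² = [(24−1)·2.831² + (6−1)·3.198²]/(24+6−2) = 8.40968
t = (46.05 − 42.89)/√[8.40968·(1/24 + 1/6)] = 2.3874
df = n₁ + n₂ − 2 = 28
Two-sided p-value ≈ 0.0240
Since p ≈ 0.0240 > α = 0.01, fail to reject H0; the evidence is not statistically significant.

2.3874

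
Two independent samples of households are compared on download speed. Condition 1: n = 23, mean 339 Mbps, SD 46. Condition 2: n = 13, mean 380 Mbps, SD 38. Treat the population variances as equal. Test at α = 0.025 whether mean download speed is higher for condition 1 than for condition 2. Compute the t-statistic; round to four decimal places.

-2.7260

Let group 1 = condition 1, group 2 = condition 2. H0: μ_1 = μ_2; H1: μ_1 > μ_2 (two-sample pooled-variance t-test, right-tailed).
s_p² = [(23−1)·46² + (13−1)·38²]/(23+13−2) = 1878.82
t = (339 − 380)/√[1878.82·(1/23 + 1/13)] = -2.7260
df = n₁ + n₂ − 2 = 34
p-value = P(T ≥ -2.7260) ≈ 0.995
Since p ≈ 0.995 > α = 0.025, fail to reject H0; the evidence is not statistically significant.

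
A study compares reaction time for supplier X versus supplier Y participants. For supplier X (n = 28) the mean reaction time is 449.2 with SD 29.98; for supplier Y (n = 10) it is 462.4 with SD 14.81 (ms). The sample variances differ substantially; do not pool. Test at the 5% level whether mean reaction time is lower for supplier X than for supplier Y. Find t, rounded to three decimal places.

-1.796

Let group 1 = supplier X, group 2 = supplier Y. H0: μ_1 = μ_2; H1: μ_1 < μ_2 (Welch's two-sample t-test, left-tailed).
t = (x̄_1 − x̄_2)/√(s_1²/n_1 + s_2²/n_2) = (449.2 − 462.4)/√(29.98²/28 + 14.81²/10) = -1.796
Welch–Satterthwaite df ≈ 31.87
p-value = P(T ≤ -1.796) ≈ 0.0410
Since p ≈ 0.0410 < α = 0.05, reject H0; the data support H1.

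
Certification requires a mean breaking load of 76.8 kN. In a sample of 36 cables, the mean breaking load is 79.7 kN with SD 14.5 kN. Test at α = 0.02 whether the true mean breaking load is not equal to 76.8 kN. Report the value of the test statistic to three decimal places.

H0: μ = 76.8; H1: μ ≠ 76.8 (one-sample t-test, two-sided).
t = (x̄ − μ₀)/(s/√n) = (79.7 − 76.8)/(14.5/√36) = 1.200
df = n − 1 = 35
Two-sided p-value ≈ 0.2382
Since p ≈ 0.2382 > α = 0.02, fail to reject H0; the evidence is not statistically significant.

1.200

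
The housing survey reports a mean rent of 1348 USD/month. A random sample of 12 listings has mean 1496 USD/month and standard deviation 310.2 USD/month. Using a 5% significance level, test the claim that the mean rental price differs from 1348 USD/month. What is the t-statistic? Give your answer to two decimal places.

H0: μ = 1348; H1: μ ≠ 1348 (one-sample t-test, two-sided).
t = (x̄ − μ₀)/(s/√n) = (1496 − 1348)/(310.2/√12) = 1.65
df = n − 1 = 11
Two-sided p-value ≈ 0.127
Since p ≈ 0.127 > α = 0.05, fail to reject H0; the evidence is not statistically significant.

1.65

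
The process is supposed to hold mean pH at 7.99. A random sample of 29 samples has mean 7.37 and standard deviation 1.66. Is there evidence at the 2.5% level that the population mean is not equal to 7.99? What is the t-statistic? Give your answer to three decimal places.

-2.011

H0: μ = 7.99; H1: μ ≠ 7.99 (one-sample t-test, two-sided).
t = (x̄ − μ₀)/(s/√n) = (7.37 − 7.99)/(1.66/√29) = -2.011
df = n − 1 = 28
Two-sided p-value ≈ 0.0540
Since p ≈ 0.0540 > α = 0.025, fail to reject H0; the data do not provide sufficient evidence against H0.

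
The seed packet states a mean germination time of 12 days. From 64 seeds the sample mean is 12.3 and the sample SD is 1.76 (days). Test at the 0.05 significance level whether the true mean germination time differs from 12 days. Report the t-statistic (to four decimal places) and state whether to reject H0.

t = 1.3636; fail to reject H0

H0: μ = 12; H1: μ ≠ 12 (one-sample t-test, two-sided).
t = (x̄ − μ₀)/(s/√n) = (12.3 − 12)/(1.76/√64) = 1.3636
df = n − 1 = 63
Two-sided p-value ≈ 0.1775
Since p ≈ 0.1775 > α = 0.05, fail to reject H0; the data do not provide sufficient evidence against H0.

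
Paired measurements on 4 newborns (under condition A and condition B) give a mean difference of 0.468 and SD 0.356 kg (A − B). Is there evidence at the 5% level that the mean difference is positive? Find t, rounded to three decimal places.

2.629

H0: μ_d = 0; H1: μ_d > 0 (paired t-test on the differences, right-tailed).
t = d̄/(s_d/√n) = 0.468/(0.356/√4) = 2.629
df = n − 1 = 3
p-value = P(T ≥ 2.629) ≈ 0.039
Since p ≈ 0.039 < α = 0.05, reject H0; the data support H1.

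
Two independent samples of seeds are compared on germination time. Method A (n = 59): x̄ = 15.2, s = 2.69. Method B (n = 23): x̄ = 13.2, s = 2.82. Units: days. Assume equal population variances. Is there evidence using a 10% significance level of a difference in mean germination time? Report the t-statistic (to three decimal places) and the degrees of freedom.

Let group 1 = method A, group 2 = method B. H0: μ_1 = μ_2; H1: μ_1 ≠ μ_2 (two-sample pooled-variance t-test, two-sided).
s_p² = [(59−1)·2.69² + (23−1)·2.82²]/(59+23−2) = 7.43308
t = (15.2 − 13.2)/√[7.43308·(1/59 + 1/23)] = 2.984
df = n₁ + n₂ − 2 = 80
Two-sided p-value ≈ 0.004
Since p ≈ 0.004 < α = 0.1, reject H0; the data support H1.

t = 2.984, df = 80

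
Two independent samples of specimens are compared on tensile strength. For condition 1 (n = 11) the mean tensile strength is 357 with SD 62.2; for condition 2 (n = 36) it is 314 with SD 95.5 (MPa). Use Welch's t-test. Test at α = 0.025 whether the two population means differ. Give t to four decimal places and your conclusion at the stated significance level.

t = 1.7481; fail to reject H0

Let group 1 = condition 1, group 2 = condition 2. H0: μ_1 = μ_2; H1: μ_1 ≠ μ_2 (Welch's two-sample t-test, two-sided).
t = (x̄_1 − x̄_2)/√(s_1²/n_1 + s_2²/n_2) = (357 − 314)/√(62.2²/11 + 95.5²/36) = 1.7481
Welch–Satterthwaite df ≈ 25.77
Two-sided p-value ≈ 0.092
Since p ≈ 0.092 > α = 0.025, fail to reject H0; the data do not provide sufficient evidence against H0.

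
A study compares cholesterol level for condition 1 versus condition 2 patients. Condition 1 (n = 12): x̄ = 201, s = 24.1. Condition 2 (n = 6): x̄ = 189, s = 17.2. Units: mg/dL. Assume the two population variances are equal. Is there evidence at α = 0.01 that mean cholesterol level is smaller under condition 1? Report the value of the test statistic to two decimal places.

Let group 1 = condition 1, group 2 = condition 2. H0: μ_1 = μ_2; H1: μ_1 < μ_2 (two-sample pooled-variance t-test, left-tailed).
s_p² = [(12−1)·24.1² + (6−1)·17.2²]/(12+6−2) = 491.757
t = (201 − 189)/√[491.757·(1/12 + 1/6)] = 1.08
df = n₁ + n₂ − 2 = 16
p-value = P(T ≤ 1.08) ≈ 0.8524
Since p ≈ 0.8524 > α = 0.01, fail to reject H0; the data do not provide sufficient evidence against H0.

1.08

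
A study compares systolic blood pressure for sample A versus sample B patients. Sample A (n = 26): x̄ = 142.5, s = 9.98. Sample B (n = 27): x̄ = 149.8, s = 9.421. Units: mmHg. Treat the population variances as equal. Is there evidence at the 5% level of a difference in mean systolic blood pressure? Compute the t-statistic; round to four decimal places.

Let group 1 = sample A, group 2 = sample B. H0: μ_1 = μ_2; H1: μ_1 ≠ μ_2 (two-sample pooled-variance t-test, two-sided).
s_p² = [(26−1)·9.98² + (27−1)·9.421²]/(26+27−2) = 94.0715
t = (142.5 − 149.8)/√[94.0715·(1/26 + 1/27)] = -2.7392
df = n₁ + n₂ − 2 = 51
Two-sided p-value ≈ 0.008
Since p ≈ 0.008 < α = 0.05, reject H0; the evidence is statistically significant.

-2.7392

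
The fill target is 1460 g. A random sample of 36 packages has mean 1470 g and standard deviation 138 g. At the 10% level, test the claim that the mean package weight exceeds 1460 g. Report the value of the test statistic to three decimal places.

H0: μ = 1460; H1: μ > 1460 (one-sample t-test, right-tailed).
t = (x̄ − μ₀)/(s/√n) = (1470 − 1460)/(138/√36) = 0.435
df = n − 1 = 35
p-value = P(T ≥ 0.435) ≈ 0.3332
Since p ≈ 0.3332 > α = 0.1, fail to reject H0; the evidence is not statistically significant.

0.435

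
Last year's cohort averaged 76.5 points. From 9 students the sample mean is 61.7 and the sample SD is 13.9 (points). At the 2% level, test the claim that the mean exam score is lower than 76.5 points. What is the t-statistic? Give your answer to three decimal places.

-3.194

H0: μ = 76.5; H1: μ < 76.5 (one-sample t-test, left-tailed).
t = (x̄ − μ₀)/(s/√n) = (61.7 − 76.5)/(13.9/√9) = -3.194
df = n − 1 = 8
p-value = P(T ≤ -3.194) ≈ 0.0064
Since p ≈ 0.0064 < α = 0.02, reject H0; the evidence is statistically significant.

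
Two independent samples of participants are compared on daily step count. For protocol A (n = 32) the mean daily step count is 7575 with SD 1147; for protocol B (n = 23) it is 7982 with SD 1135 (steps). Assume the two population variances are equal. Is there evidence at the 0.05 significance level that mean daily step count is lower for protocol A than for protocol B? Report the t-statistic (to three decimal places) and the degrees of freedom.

t = -1.304, df = 53

Let group 1 = protocol A, group 2 = protocol B. H0: μ_1 = μ_2; H1: μ_1 < μ_2 (two-sample pooled-variance t-test, left-tailed).
s_p² = [(32−1)·1147² + (23−1)·1135²]/(32+23−2) = 1304240
t = (7575 − 7982)/√[1304240·(1/32 + 1/23)] = -1.304
df = n₁ + n₂ − 2 = 53
p-value = P(T ≤ -1.304) ≈ 0.0990
Since p ≈ 0.0990 > α = 0.05, fail to reject H0; the evidence is not statistically significant.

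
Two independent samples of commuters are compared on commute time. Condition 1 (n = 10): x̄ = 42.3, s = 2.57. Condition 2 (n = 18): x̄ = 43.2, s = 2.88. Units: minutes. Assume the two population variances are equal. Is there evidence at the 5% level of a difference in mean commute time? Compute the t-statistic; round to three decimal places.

-0.822

Let group 1 = condition 1, group 2 = condition 2. H0: μ_1 = μ_2; H1: μ_1 ≠ μ_2 (two-sample pooled-variance t-test, two-sided).
s_p² = [(10−1)·2.57² + (18−1)·2.88²]/(10+18−2) = 7.70957
t = (42.3 − 43.2)/√[7.70957·(1/10 + 1/18)] = -0.822
df = n₁ + n₂ − 2 = 26
Two-sided p-value ≈ 0.419
Since p ≈ 0.419 > α = 0.05, fail to reject H0; the evidence is not statistically significant.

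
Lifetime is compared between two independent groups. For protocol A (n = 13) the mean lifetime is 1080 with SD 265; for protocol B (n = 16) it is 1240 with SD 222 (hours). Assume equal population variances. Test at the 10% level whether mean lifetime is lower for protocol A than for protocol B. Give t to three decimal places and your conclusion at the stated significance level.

Let group 1 = protocol A, group 2 = protocol B. H0: μ_1 = μ_2; H1: μ_1 < μ_2 (two-sample pooled-variance t-test, left-tailed).
s_p² = [(13−1)·265² + (16−1)·222²]/(13+16−2) = 58591.1
t = (1080 − 1240)/√[58591.1·(1/13 + 1/16)] = -1.770
df = n₁ + n₂ − 2 = 27
p-value = P(T ≤ -1.770) ≈ 0.044
Since p ≈ 0.044 < α = 0.1, reject H0; the evidence is statistically significant.

t = -1.770; reject H0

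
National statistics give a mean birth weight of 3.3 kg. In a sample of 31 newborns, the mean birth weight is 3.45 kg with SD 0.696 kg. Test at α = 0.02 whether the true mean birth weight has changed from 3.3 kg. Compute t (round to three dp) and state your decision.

t = 1.200; fail to reject H0

H0: μ = 3.3; H1: μ ≠ 3.3 (one-sample t-test, two-sided).
t = (x̄ − μ₀)/(s/√n) = (3.45 − 3.3)/(0.696/√31) = 1.200
df = n − 1 = 30
Two-sided p-value ≈ 0.240
Since p ≈ 0.240 > α = 0.02, fail to reject H0; the data do not provide sufficient evidence against H0.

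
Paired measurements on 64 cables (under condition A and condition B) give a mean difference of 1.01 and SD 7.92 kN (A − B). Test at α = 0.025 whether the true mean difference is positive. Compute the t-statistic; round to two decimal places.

1.02

H0: μ_d = 0; H1: μ_d > 0 (paired t-test on the differences, right-tailed).
t = d̄/(s_d/√n) = 1.01/(7.92/√64) = 1.02
df = n − 1 = 63
p-value = P(T ≥ 1.02) ≈ 0.1558
Since p ≈ 0.1558 > α = 0.025, fail to reject H0; the evidence is not statistically significant.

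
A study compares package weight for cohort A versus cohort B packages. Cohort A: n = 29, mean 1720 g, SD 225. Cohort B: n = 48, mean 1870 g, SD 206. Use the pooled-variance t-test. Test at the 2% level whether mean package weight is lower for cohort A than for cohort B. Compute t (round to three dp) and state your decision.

t = -2.990; reject H0

Let group 1 = cohort A, group 2 = cohort B. H0: μ_1 = μ_2; H1: μ_1 < μ_2 (two-sample pooled-variance t-test, left-tailed).
s_p² = [(29−1)·225² + (48−1)·206²]/(29+48−2) = 45493.2
t = (1720 − 1870)/√[45493.2·(1/29 + 1/48)] = -2.990
df = n₁ + n₂ − 2 = 75
p-value = P(T ≤ -2.990) ≈ 0.0019
Since p ≈ 0.0019 < α = 0.02, reject H0; the evidence is statistically significant.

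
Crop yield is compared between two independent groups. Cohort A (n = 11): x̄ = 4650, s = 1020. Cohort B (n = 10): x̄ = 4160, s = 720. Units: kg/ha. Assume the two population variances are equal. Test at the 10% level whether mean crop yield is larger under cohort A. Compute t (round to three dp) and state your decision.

Let group 1 = cohort A, group 2 = cohort B. H0: μ_1 = μ_2; H1: μ_1 > μ_2 (two-sample pooled-variance t-test, right-tailed).
s_p² = [(11−1)·1020² + (10−1)·720²]/(11+10−2) = 793137
t = (4650 − 4160)/√[793137·(1/11 + 1/10)] = 1.259
df = n₁ + n₂ − 2 = 19
p-value = P(T ≥ 1.259) ≈ 0.112
Since p ≈ 0.112 > α = 0.1, fail to reject H0; the evidence is not statistically significant.

t = 1.259; fail to reject H0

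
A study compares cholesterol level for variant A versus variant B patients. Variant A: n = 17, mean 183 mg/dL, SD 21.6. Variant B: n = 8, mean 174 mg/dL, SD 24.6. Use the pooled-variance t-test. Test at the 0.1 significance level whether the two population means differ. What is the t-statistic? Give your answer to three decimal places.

Let group 1 = variant A, group 2 = variant B. H0: μ_1 = μ_2; H1: μ_1 ≠ μ_2 (two-sample pooled-variance t-test, two-sided).
s_p² = [(17−1)·21.6² + (8−1)·24.6²]/(17+8−2) = 508.743
t = (183 − 174)/√[508.743·(1/17 + 1/8)] = 0.931
df = n₁ + n₂ − 2 = 23
Two-sided p-value ≈ 0.3617
Since p ≈ 0.3617 > α = 0.1, fail to reject H0; the data do not provide sufficient evidence against H0.

0.931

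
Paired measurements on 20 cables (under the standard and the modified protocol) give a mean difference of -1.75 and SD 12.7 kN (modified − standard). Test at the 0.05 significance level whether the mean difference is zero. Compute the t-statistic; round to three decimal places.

H0: μ_d = 0; H1: μ_d ≠ 0 (paired t-test on the differences, two-sided).
t = d̄/(s_d/√n) = -1.75/(12.7/√20) = -0.616
df = n − 1 = 19
Two-sided p-value ≈ 0.5450
Since p ≈ 0.5450 > α = 0.05, fail to reject H0; the data do not provide sufficient evidence against H0.

-0.616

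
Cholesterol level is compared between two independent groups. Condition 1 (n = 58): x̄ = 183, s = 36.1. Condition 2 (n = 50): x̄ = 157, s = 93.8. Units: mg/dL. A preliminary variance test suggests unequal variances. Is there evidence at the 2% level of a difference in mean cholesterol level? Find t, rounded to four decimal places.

Let group 1 = condition 1, group 2 = condition 2. H0: μ_1 = μ_2; H1: μ_1 ≠ μ_2 (Welch's two-sample t-test, two-sided).
t = (x̄_1 − x̄_2)/√(s_1²/n_1 + s_2²/n_2) = (183 − 157)/√(36.1²/58 + 93.8²/50) = 1.8457
Welch–Satterthwaite df ≈ 61.45
Two-sided p-value ≈ 0.0698
Since p ≈ 0.0698 > α = 0.02, fail to reject H0; the evidence is not statistically significant.

1.8457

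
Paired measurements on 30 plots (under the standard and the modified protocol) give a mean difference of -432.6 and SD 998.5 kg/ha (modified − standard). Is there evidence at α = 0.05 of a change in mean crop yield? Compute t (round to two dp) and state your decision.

H0: μ_d = 0; H1: μ_d ≠ 0 (paired t-test on the differences, two-sided).
t = d̄/(s_d/√n) = -432.6/(998.5/√30) = -2.37
df = n − 1 = 29
Two-sided p-value ≈ 0.024
Since p ≈ 0.024 < α = 0.05, reject H0; the data support H1.

t = -2.37; reject H0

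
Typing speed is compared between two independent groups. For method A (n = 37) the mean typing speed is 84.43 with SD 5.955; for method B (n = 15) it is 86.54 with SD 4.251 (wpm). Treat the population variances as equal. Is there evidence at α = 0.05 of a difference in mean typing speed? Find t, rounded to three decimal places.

-1.246

Let group 1 = method A, group 2 = method B. H0: μ_1 = μ_2; H1: μ_1 ≠ μ_2 (two-sample pooled-variance t-test, two-sided).
s_p² = [(37−1)·5.955² + (15−1)·4.251²]/(37+15−2) = 30.5925
t = (84.43 − 86.54)/√[30.5925·(1/37 + 1/15)] = -1.246
df = n₁ + n₂ − 2 = 50
Two-sided p-value ≈ 0.218
Since p ≈ 0.218 > α = 0.05, fail to reject H0; the evidence is not statistically significant.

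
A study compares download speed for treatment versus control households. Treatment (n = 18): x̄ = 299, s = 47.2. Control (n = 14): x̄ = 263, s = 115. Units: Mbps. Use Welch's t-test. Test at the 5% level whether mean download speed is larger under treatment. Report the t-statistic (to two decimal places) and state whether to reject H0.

t = 1.10; fail to reject H0

Let group 1 = treatment, group 2 = control. H0: μ_1 = μ_2; H1: μ_1 > μ_2 (Welch's two-sample t-test, right-tailed).
t = (x̄_1 − x̄_2)/√(s_1²/n_1 + s_2²/n_2) = (299 − 263)/√(47.2²/18 + 115²/14) = 1.10
Welch–Satterthwaite df ≈ 16.41
p-value = P(T ≥ 1.10) ≈ 0.1433
Since p ≈ 0.1433 > α = 0.05, fail to reject H0; the evidence is not statistically significant.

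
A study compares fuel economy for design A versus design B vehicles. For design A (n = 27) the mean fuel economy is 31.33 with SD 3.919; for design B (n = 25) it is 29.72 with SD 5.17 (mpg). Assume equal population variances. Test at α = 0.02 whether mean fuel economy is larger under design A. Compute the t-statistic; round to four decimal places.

1.2714

Let group 1 = design A, group 2 = design B. H0: μ_1 = μ_2; H1: μ_1 > μ_2 (two-sample pooled-variance t-test, right-tailed).
s_p² = [(27−1)·3.919² + (25−1)·5.17²]/(27+25−2) = 20.8163
t = (31.33 − 29.72)/√[20.8163·(1/27 + 1/25)] = 1.2714
df = n₁ + n₂ − 2 = 50
p-value = P(T ≥ 1.2714) ≈ 0.105
Since p ≈ 0.105 > α = 0.02, fail to reject H0; the evidence is not statistically significant.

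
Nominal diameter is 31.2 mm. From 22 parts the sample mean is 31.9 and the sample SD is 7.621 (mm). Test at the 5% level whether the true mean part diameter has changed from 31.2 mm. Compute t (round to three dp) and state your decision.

H0: μ = 31.2; H1: μ ≠ 31.2 (one-sample t-test, two-sided).
t = (x̄ − μ₀)/(s/√n) = (31.9 − 31.2)/(7.621/√22) = 0.431
df = n − 1 = 21
Two-sided p-value ≈ 0.671
Since p ≈ 0.671 > α = 0.05, fail to reject H0; the evidence is not statistically significant.

t = 0.431; fail to reject H0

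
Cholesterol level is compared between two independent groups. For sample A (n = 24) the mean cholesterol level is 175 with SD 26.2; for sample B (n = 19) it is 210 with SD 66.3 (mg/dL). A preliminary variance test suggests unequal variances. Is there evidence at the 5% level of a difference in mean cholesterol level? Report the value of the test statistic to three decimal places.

Let group 1 = sample A, group 2 = sample B. H0: μ_1 = μ_2; H1: μ_1 ≠ μ_2 (Welch's two-sample t-test, two-sided).
t = (x̄_1 − x̄_2)/√(s_1²/n_1 + s_2²/n_2) = (175 − 210)/√(26.2²/24 + 66.3²/19) = -2.171
Welch–Satterthwaite df ≈ 22.46
Two-sided p-value ≈ 0.041
Since p ≈ 0.041 < α = 0.05, reject H0; the evidence is statistically significant.

-2.171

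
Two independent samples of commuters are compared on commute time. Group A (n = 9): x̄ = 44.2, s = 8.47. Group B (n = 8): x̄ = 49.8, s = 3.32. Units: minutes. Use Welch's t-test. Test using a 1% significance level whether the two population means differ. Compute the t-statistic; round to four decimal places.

Let group 1 = group A, group 2 = group B. H0: μ_1 = μ_2; H1: μ_1 ≠ μ_2 (Welch's two-sample t-test, two-sided).
t = (x̄_1 − x̄_2)/√(s_1²/n_1 + s_2²/n_2) = (44.2 − 49.8)/√(8.47²/9 + 3.32²/8) = -1.8315
Welch–Satterthwaite df ≈ 10.64
Two-sided p-value ≈ 0.0951
Since p ≈ 0.0951 > α = 0.01, fail to reject H0; the data do not provide sufficient evidence against H0.

-1.8315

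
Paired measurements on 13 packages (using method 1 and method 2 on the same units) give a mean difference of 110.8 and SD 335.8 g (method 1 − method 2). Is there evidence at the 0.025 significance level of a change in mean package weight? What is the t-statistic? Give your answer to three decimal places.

H0: μ_d = 0; H1: μ_d ≠ 0 (paired t-test on the differences, two-sided).
t = d̄/(s_d/√n) = 110.8/(335.8/√13) = 1.190
df = n − 1 = 12
Two-sided p-value ≈ 0.2572
Since p ≈ 0.2572 > α = 0.025, fail to reject H0; the evidence is not statistically significant.

1.190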